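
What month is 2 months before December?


December is month 12
12 - 2 = 10

October


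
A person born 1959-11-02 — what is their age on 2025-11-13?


Birth: 1959-11-02
Reference: 2025-11-13
Year difference: 2025 - 1959 = 66

66 years old


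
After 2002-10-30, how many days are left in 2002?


Day of year: 303 of 365
Remaining = 365 - 303

62 days


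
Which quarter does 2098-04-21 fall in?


Month: April (month 4)
Q1: Jan-Mar, Q2: Apr-Jun, Q3: Jul-Sep, Q4: Oct-Dec

Q2


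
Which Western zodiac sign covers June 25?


Date: June 25
Conventional tropical zodiac dates: Cancer from June 21 onward; Leo starts July 23
June 25 falls within the Cancer range

Cancer


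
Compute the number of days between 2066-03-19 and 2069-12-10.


From 2066-03-19 to 2069-12-10
2066-03-19: days before March = 31 + 28 = 59 (2066 is not a leap year); day of year = 59 + 19 = 78
2069-12-10: days before December = 31 + 28 + 31 + 30 + 31 + 30 + 31 + 31 + 30 + 31 + 30 = 334 (2069 is not a leap year); day of year = 334 + 10 = 344
Rest of 2066: 365 - 78 = 287
Full years 2067 (365), 2068 (366): 731
Total = 287 + 731 + 344 = 1362

1362 days


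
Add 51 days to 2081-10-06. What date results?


Start: 2081-10-06, add 51 days
October 2081 has 31 days: 31 - 6 = 25 days to October 31 -> 26 left
November 2081: 26 <= 30 -> lands on November 26

Result: 2081-11-26


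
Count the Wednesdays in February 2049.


February 2049 has 28 days
Anchor: Jan 1, 2049. With p = 2049 - 1 = 2048: (p + p//4 - p//100 + p//400) mod 7 = (2048 + 512 - 20 + 5) mod 7 = 2545 mod 7 = 4 -> Friday (Mon=0 ... Sun=6)
Days before February (Jan): 31; February 1 index = (4 + 31) mod 7 = 0 -> Monday
First Wednesday is February 3
Wednesdays: 3, 10, 17, 24

4 Wednesdays


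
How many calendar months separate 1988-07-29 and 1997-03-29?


From July 1988 to March 1997
9 years * 12 = 108 months, minus 4 months = 104

104 months


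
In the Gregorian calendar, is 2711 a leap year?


Gregorian leap year rule: divisible by 4, but not by 100, unless also by 400.
2711 is not divisible by 4 -> not a leap year

No


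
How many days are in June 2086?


June 2086

30 days


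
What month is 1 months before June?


June is month 6
6 - 1 = 5

May


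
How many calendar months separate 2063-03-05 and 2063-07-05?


From March 2063 to July 2063
0 years * 12 = 0 months, plus 4 months = 4

4 months


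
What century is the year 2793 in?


Century = (year - 1) // 100 + 1
= (2793 - 1) // 100 + 1
= 2792 // 100 + 1
= 27 + 1

28th century


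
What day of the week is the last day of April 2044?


April 2044 has 30 days
Anchor: Jan 1, 2044. With p = 2044 - 1 = 2043: (p + p//4 - p//100 + p//400) mod 7 = (2043 + 510 - 20 + 5) mod 7 = 2538 mod 7 = 4 -> Friday (Mon=0 ... Sun=6)
Days before April (Jan-Mar): 91; April 1 index = (4 + 91) mod 7 = 4 -> Friday
Last day offset: 30 - 1 = 29 days
Weekday index = (4 + 29) mod 7 = 5

Saturday, April 30


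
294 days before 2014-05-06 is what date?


Start: 2014-05-06, subtract 294 days
Back 6 days from May 6 reaches April 30, 2014 -> 288 left
April 2014 has 30 days -> back to March 31, 2014 -> 258 left
March 2014 has 31 days -> back to February 28, 2014 -> 227 left
February 2014 has 28 days -> back to January 31, 2014 -> 199 left
January 2014 has 31 days -> back to December 31, 2013 -> 168 left
December 2013 has 31 days -> back to November 30, 2013 -> 137 left
November 2013 has 30 days -> back to October 31, 2013 -> 107 left
October 2013 has 31 days -> back to September 30, 2013 -> 76 left
September 2013 has 30 days -> back to August 31, 2013 -> 46 left
August 2013 has 31 days -> back to July 31, 2013 -> 15 left
July 2013: 31 - 15 = 16 -> lands on July 16

Result: 2013-07-16


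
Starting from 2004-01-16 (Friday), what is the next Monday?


Current: Friday
Target: Monday
Days ahead: 3

Next Monday: 2004-01-19


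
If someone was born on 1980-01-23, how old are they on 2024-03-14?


Birth: 1980-01-23
Reference: 2024-03-14
Year difference: 2024 - 1980 = 44

44 years old


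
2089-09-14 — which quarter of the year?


Month: September (month 9)
Q1: Jan-Mar, Q2: Apr-Jun, Q3: Jul-Sep, Q4: Oct-Dec

Q3


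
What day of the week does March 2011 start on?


Target: March 1, 2011
Anchor: Jan 1, 2011. With p = 2011 - 1 = 2010: (p + p//4 - p//100 + p//400) mod 7 = (2010 + 502 - 20 + 5) mod 7 = 2497 mod 7 = 5 -> Saturday (Mon=0 ... Sun=6)
Days before March (Jan-Feb): 59 days
Weekday index = (5 + 59) mod 7 = 1

Tuesday


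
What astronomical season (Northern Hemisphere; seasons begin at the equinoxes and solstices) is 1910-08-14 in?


Date: August 14
Astronomical Summer (approx.; exact equinox/solstice day varies by year): June 21 to September 21
August 14 falls within the Summer window

Summer


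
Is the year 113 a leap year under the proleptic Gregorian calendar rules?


Gregorian leap year rule: divisible by 4, but not by 100, unless also by 400.
113 is not divisible by 4 -> not a leap year

No


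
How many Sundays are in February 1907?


February 1907 has 28 days
Anchor: Jan 1, 1907. With p = 1907 - 1 = 1906: (p + p//4 - p//100 + p//400) mod 7 = (1906 + 476 - 19 + 4) mod 7 = 2367 mod 7 = 1 -> Tuesday (Mon=0 ... Sun=6)
Days before February (Jan): 31; February 1 index = (1 + 31) mod 7 = 4 -> Friday
First Sunday is February 3
Sundays: 3, 10, 17, 24

4 Sundays


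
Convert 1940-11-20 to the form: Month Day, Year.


ISO 1940-11-20 parses as year=1940, month=11, day=20
Month 11 -> November

November 20, 1940


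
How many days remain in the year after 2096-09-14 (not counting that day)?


Day of year: 258 of 366
Remaining = 366 - 258

108 days


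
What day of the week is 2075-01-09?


Date: January 9, 2075
Anchor: Jan 1, 2075. With p = 2075 - 1 = 2074: (p + p//4 - p//100 + p//400) mod 7 = (2074 + 518 - 20 + 5) mod 7 = 2577 mod 7 = 1 -> Tuesday (Mon=0 ... Sun=6)
Days into year = 9 - 1 = 8
Weekday index = (1 + 8) mod 7 = 2

Day of the week: Wednesday


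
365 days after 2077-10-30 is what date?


Start: 2077-10-30, add 365 days
October 2077 has 31 days: 31 - 30 = 1 day to October 31 -> 364 left
November 2077 has 30 days -> 334 left
December 2077 has 31 days -> 303 left
January 2078 has 31 days -> 272 left
February 2078 has 28 days -> 244 left
March 2078 has 31 days -> 213 left
April 2078 has 30 days -> 183 left
May 2078 has 31 days -> 152 left
June 2078 has 30 days -> 122 left
July 2078 has 31 days -> 91 left
August 2078 has 31 days -> 60 left
September 2078 has 30 days -> 30 left
October 2078: 30 <= 31 -> lands on October 30

Result: 2078-10-30


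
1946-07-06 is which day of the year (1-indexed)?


Date: July 6, 1946
Days in months 1 through 6: 181
Plus 6 days in July

Day of year: 187


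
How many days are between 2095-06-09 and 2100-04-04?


From 2095-06-09 to 2100-04-04
2095-06-09: days before June = 31 + 28 + 31 + 30 + 31 = 151 (2095 is not a leap year); day of year = 151 + 9 = 160
2100-04-04: days before April = 31 + 28 + 31 = 90 (2100 is not a leap year); day of year = 90 + 4 = 94
Rest of 2095: 365 - 160 = 205
Full years 2096 (366), 2097 (365), 2098 (365), 2099 (365): 1461
Total = 205 + 1461 + 94 = 1760

1760 days


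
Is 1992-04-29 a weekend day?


Anchor: Jan 1, 1992. With p = 1992 - 1 = 1991: (p + p//4 - p//100 + p//400) mod 7 = (1991 + 497 - 19 + 4) mod 7 = 2473 mod 7 = 2 -> Wednesday (Mon=0 ... Sun=6)
Day of year: 120; offset = 119
Weekday index = (2 + 119) mod 7 = 2 -> Wednesday
Weekend days: Saturday, Sunday

No


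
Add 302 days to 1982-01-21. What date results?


Start: 1982-01-21, add 302 days
January 1982 has 31 days: 31 - 21 = 10 days to January 31 -> 292 left
February 1982 has 28 days -> 264 left
March 1982 has 31 days -> 233 left
April 1982 has 30 days -> 203 left
May 1982 has 31 days -> 172 left
June 1982 has 30 days -> 142 left
July 1982 has 31 days -> 111 left
August 1982 has 31 days -> 80 left
September 1982 has 30 days -> 50 left
October 1982 has 31 days -> 19 left
November 1982: 19 <= 30 -> lands on November 19

Result: 1982-11-19


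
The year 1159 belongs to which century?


Century = (year - 1) // 100 + 1
= (1159 - 1) // 100 + 1
= 1158 // 100 + 1
= 11 + 1

12th century


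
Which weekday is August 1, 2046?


Target: August 1, 2046
Anchor: Jan 1, 2046. With p = 2046 - 1 = 2045: (p + p//4 - p//100 + p//400) mod 7 = (2045 + 511 - 20 + 5) mod 7 = 2541 mod 7 = 0 -> Monday (Mon=0 ... Sun=6)
Days before August (Jan-Jul): 212 days
Weekday index = (0 + 212) mod 7 = 2

Wednesday


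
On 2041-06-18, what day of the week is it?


Date: June 18, 2041
Anchor: Jan 1, 2041. With p = 2041 - 1 = 2040: (p + p//4 - p//100 + p//400) mod 7 = (2040 + 510 - 20 + 5) mod 7 = 2535 mod 7 = 1 -> Tuesday (Mon=0 ... Sun=6)
Days before June (Jan-May): 151; offset = 151 + 18 - 1 = 168
Weekday index = (1 + 168) mod 7 = 1

Day of the week: Tuesday


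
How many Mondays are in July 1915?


July 1915 has 31 days
Anchor: Jan 1, 1915. With p = 1915 - 1 = 1914: (p + p//4 - p//100 + p//400) mod 7 = (1914 + 478 - 19 + 4) mod 7 = 2377 mod 7 = 4 -> Friday (Mon=0 ... Sun=6)
Days before July (Jan-Jun): 181; July 1 index = (4 + 181) mod 7 = 3 -> Thursday
First Monday is July 5
Mondays: 5, 12, 19, 26

4 Mondays


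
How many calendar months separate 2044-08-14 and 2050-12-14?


From August 2044 to December 2050
6 years * 12 = 72 months, plus 4 months = 76

76 months


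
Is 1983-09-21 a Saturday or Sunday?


Anchor: Jan 1, 1983. With p = 1983 - 1 = 1982: (p + p//4 - p//100 + p//400) mod 7 = (1982 + 495 - 19 + 4) mod 7 = 2462 mod 7 = 5 -> Saturday (Mon=0 ... Sun=6)
Day of year: 264; offset = 263
Weekday index = (5 + 263) mod 7 = 2 -> Wednesday
Weekend days: Saturday, Sunday

No


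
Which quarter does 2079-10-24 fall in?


Month: October (month 10)
Q1: Jan-Mar, Q2: Apr-Jun, Q3: Jul-Sep, Q4: Oct-Dec

Q4


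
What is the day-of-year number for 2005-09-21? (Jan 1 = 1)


Date: September 21, 2005
Days in months 1 through 8: 243
Plus 21 days in September

Day of year: 264


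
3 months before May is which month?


May is month 5
5 - 3 = 2

February


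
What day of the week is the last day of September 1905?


September 1905 has 30 days
Anchor: Jan 1, 1905. With p = 1905 - 1 = 1904: (p + p//4 - p//100 + p//400) mod 7 = (1904 + 476 - 19 + 4) mod 7 = 2365 mod 7 = 6 -> Sunday (Mon=0 ... Sun=6)
Days before September (Jan-Aug): 243; September 1 index = (6 + 243) mod 7 = 4 -> Friday
Last day offset: 30 - 1 = 29 days
Weekday index = (4 + 29) mod 7 = 5

Saturday, September 30


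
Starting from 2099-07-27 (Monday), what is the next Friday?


Current: Monday
Target: Friday
Days ahead: 4

Next Friday: 2099-07-31


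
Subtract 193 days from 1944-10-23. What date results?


Start: 1944-10-23, subtract 193 days
Back 23 days from October 23 reaches September 30, 1944 -> 170 left
September 1944 has 30 days -> back to August 31, 1944 -> 140 left
August 1944 has 31 days -> back to July 31, 1944 -> 109 left
July 1944 has 31 days -> back to June 30, 1944 -> 78 left
June 1944 has 30 days -> back to May 31, 1944 -> 48 left
May 1944 has 31 days -> back to April 30, 1944 -> 17 left
April 1944: 30 - 17 = 13 -> lands on April 13

Result: 1944-04-13


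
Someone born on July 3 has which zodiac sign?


Date: July 3
Conventional tropical zodiac dates: Cancer from June 21 onward; Leo starts July 23
July 3 falls within the Cancer range

Cancer


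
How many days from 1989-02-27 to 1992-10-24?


From 1989-02-27 to 1992-10-24
1989-02-27: days before February = 31; day of year = 31 + 27 = 58
1992-10-24: days before October = 31 + 29 + 31 + 30 + 31 + 30 + 31 + 31 + 30 = 274 (1992 is a leap year); day of year = 274 + 24 = 298
Rest of 1989: 365 - 58 = 307
Full years 1990 (365), 1991 (365): 730
Total = 307 + 730 + 298 = 1335

1335 days


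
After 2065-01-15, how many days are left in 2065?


Day of year: 15 of 365
Remaining = 365 - 15

350 days


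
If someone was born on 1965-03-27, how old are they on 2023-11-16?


Birth: 1965-03-27
Reference: 2023-11-16
Year difference: 2023 - 1965 = 58

58 years old


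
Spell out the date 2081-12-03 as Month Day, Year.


ISO 2081-12-03 parses as year=2081, month=12, day=03
Month 12 -> December

December 3, 2081


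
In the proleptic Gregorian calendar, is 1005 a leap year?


Gregorian leap year rule: divisible by 4, but not by 100, unless also by 400.
1005 is not divisible by 4 -> not a leap year

No


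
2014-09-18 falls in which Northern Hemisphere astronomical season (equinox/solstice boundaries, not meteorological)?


Date: September 18
Astronomical Summer (approx.; exact equinox/solstice day varies by year): June 21 to September 21
September 18 falls within the Summer window

Summer


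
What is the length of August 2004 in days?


August 2004

31 days


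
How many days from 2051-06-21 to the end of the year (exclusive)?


Day of year: 172 of 365
Remaining = 365 - 172

193 days


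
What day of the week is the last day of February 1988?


February 1988 has 29 days
Anchor: Jan 1, 1988. With p = 1988 - 1 = 1987: (p + p//4 - p//100 + p//400) mod 7 = (1987 + 496 - 19 + 4) mod 7 = 2468 mod 7 = 4 -> Friday (Mon=0 ... Sun=6)
Days before February (Jan): 31; February 1 index = (4 + 31) mod 7 = 0 -> Monday
Last day offset: 29 - 1 = 28 days
Weekday index = (0 + 28) mod 7 = 0

Monday, February 29


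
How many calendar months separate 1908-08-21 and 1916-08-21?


From August 1908 to August 1916
8 years * 12 = 96 months = 96

96 months


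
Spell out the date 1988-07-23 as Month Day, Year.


ISO 1988-07-23 parses as year=1988, month=07, day=23
Month 7 -> July

July 23, 1988


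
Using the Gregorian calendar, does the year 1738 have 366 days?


Gregorian leap year rule: divisible by 4, but not by 100, unless also by 400.
1738 is not divisible by 4 -> not a leap year

No


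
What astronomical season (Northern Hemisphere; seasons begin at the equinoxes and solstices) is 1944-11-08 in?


Date: November 8
Astronomical Autumn (approx.; exact equinox/solstice day varies by year): September 22 to December 20
November 8 falls within the Autumn window

Autumn


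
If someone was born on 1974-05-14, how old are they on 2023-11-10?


Birth: 1974-05-14
Reference: 2023-11-10
Year difference: 2023 - 1974 = 49

49 years old


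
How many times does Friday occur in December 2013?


December 2013 has 31 days
Anchor: Jan 1, 2013. With p = 2013 - 1 = 2012: (p + p//4 - p//100 + p//400) mod 7 = (2012 + 503 - 20 + 5) mod 7 = 2500 mod 7 = 1 -> Tuesday (Mon=0 ... Sun=6)
Days before December (Jan-Nov): 334; December 1 index = (1 + 334) mod 7 = 6 -> Sunday
First Friday is December 6
Fridays: 6, 13, 20, 27

4 Fridays


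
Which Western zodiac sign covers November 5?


Date: November 5
Conventional tropical zodiac dates: Scorpio from October 23 onward; Sagittarius starts November 22
November 5 falls within the Scorpio range

Scorpio


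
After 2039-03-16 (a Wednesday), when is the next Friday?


Current: Wednesday
Target: Friday
Days ahead: 2

Next Friday: 2039-03-18


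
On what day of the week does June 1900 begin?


Target: June 1, 1900
Anchor: Jan 1, 1900. With p = 1900 - 1 = 1899: (p + p//4 - p//100 + p//400) mod 7 = (1899 + 474 - 18 + 4) mod 7 = 2359 mod 7 = 0 -> Monday (Mon=0 ... Sun=6)
Days before June (Jan-May): 151 days
Weekday index = (0 + 151) mod 7 = 4

Friday


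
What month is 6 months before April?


April is month 4
4 - 6 = -2; wrap: -2 + 12 = 10

October


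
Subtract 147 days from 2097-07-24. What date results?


Start: 2097-07-24, subtract 147 days
Back 24 days from July 24 reaches June 30, 2097 -> 123 left
June 2097 has 30 days -> back to May 31, 2097 -> 93 left
May 2097 has 31 days -> back to April 30, 2097 -> 62 left
April 2097 has 30 days -> back to March 31, 2097 -> 32 left
March 2097 has 31 days -> back to February 28, 2097 -> 1 left
February 2097: 28 - 1 = 27 -> lands on February 27

Result: 2097-02-27


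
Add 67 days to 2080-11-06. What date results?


Start: 2080-11-06, add 67 days
November 2080 has 30 days: 30 - 6 = 24 days to November 30 -> 43 left
December 2080 has 31 days -> 12 left
January 2081: 12 <= 31 -> lands on January 12

Result: 2081-01-12


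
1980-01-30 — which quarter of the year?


Month: January (month 1)
Q1: Jan-Mar, Q2: Apr-Jun, Q3: Jul-Sep, Q4: Oct-Dec

Q1


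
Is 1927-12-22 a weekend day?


Anchor: Jan 1, 1927. With p = 1927 - 1 = 1926: (p + p//4 - p//100 + p//400) mod 7 = (1926 + 481 - 19 + 4) mod 7 = 2392 mod 7 = 5 -> Saturday (Mon=0 ... Sun=6)
Day of year: 356; offset = 355
Weekday index = (5 + 355) mod 7 = 3 -> Thursday
Weekend days: Saturday, Sunday

No


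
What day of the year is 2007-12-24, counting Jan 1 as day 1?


Date: December 24, 2007
Days in months 1 through 11: 334
Plus 24 days in December

Day of year: 358


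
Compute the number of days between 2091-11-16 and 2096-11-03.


From 2091-11-16 to 2096-11-03
2091-11-16: days before November = 31 + 28 + 31 + 30 + 31 + 30 + 31 + 31 + 30 + 31 = 304 (2091 is not a leap year); day of year = 304 + 16 = 320
2096-11-03: days before November = 31 + 29 + 31 + 30 + 31 + 30 + 31 + 31 + 30 + 31 = 305 (2096 is a leap year); day of year = 305 + 3 = 308
Rest of 2091: 365 - 320 = 45
Full years 2092 (366), 2093 (365), 2094 (365), 2095 (365): 1461
Total = 45 + 1461 + 308 = 1814

1814 days


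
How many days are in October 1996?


October 1996

31 days


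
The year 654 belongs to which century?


Century = (year - 1) // 100 + 1
= (654 - 1) // 100 + 1
= 653 // 100 + 1
= 6 + 1

7th century


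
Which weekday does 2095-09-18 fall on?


Date: September 18, 2095
Anchor: Jan 1, 2095. With p = 2095 - 1 = 2094: (p + p//4 - p//100 + p//400) mod 7 = (2094 + 523 - 20 + 5) mod 7 = 2602 mod 7 = 5 -> Saturday (Mon=0 ... Sun=6)
Days before September (Jan-Aug): 243; offset = 243 + 18 - 1 = 260
Weekday index = (5 + 260) mod 7 = 6

Day of the week: Sunday


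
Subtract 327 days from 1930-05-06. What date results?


Start: 1930-05-06, subtract 327 days
Back 6 days from May 6 reaches April 30, 1930 -> 321 left
April 1930 has 30 days -> back to March 31, 1930 -> 291 left
March 1930 has 31 days -> back to February 28, 1930 -> 260 left
February 1930 has 28 days -> back to January 31, 1930 -> 232 left
January 1930 has 31 days -> back to December 31, 1929 -> 201 left
December 1929 has 31 days -> back to November 30, 1929 -> 170 left
November 1929 has 30 days -> back to October 31, 1929 -> 140 left
October 1929 has 31 days -> back to September 30, 1929 -> 109 left
September 1929 has 30 days -> back to August 31, 1929 -> 79 left
August 1929 has 31 days -> back to July 31, 1929 -> 48 left
July 1929 has 31 days -> back to June 30, 1929 -> 17 left
June 1929: 30 - 17 = 13 -> lands on June 13

Result: 1929-06-13


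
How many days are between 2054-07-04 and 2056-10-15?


From 2054-07-04 to 2056-10-15
2054-07-04: days before July = 31 + 28 + 31 + 30 + 31 + 30 = 181 (2054 is not a leap year); day of year = 181 + 4 = 185
2056-10-15: days before October = 31 + 29 + 31 + 30 + 31 + 30 + 31 + 31 + 30 = 274 (2056 is a leap year); day of year = 274 + 15 = 289
Rest of 2054: 365 - 185 = 180
Full years 2055 (365): 365
Total = 180 + 365 + 289 = 834

834 days


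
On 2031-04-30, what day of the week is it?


Date: April 30, 2031
Anchor: Jan 1, 2031. With p = 2031 - 1 = 2030: (p + p//4 - p//100 + p//400) mod 7 = (2030 + 507 - 20 + 5) mod 7 = 2522 mod 7 = 2 -> Wednesday (Mon=0 ... Sun=6)
Days before April (Jan-Mar): 90; offset = 90 + 30 - 1 = 119
Weekday index = (2 + 119) mod 7 = 2

Day of the week: Wednesday


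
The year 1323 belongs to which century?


Century = (year - 1) // 100 + 1
= (1323 - 1) // 100 + 1
= 1322 // 100 + 1
= 13 + 1

14th century


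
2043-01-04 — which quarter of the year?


Month: January (month 1)
Q1: Jan-Mar, Q2: Apr-Jun, Q3: Jul-Sep, Q4: Oct-Dec

Q1


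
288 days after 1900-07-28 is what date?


Start: 1900-07-28, add 288 days
July 1900 has 31 days: 31 - 28 = 3 days to July 31 -> 285 left
August 1900 has 31 days -> 254 left
September 1900 has 30 days -> 224 left
October 1900 has 31 days -> 193 left
November 1900 has 30 days -> 163 left
December 1900 has 31 days -> 132 left
January 1901 has 31 days -> 101 left
February 1901 has 28 days -> 73 left
March 1901 has 31 days -> 42 left
April 1901 has 30 days -> 12 left
May 1901: 12 <= 31 -> lands on May 12

Result: 1901-05-12


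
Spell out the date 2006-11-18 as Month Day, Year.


ISO 2006-11-18 parses as year=2006, month=11, day=18
Month 11 -> November

November 18, 2006


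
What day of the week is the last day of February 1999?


February 1999 has 28 days
Anchor: Jan 1, 1999. With p = 1999 - 1 = 1998: (p + p//4 - p//100 + p//400) mod 7 = (1998 + 499 - 19 + 4) mod 7 = 2482 mod 7 = 4 -> Friday (Mon=0 ... Sun=6)
Days before February (Jan): 31; February 1 index = (4 + 31) mod 7 = 0 -> Monday
Last day offset: 28 - 1 = 27 days
Weekday index = (0 + 27) mod 7 = 6

Sunday, February 28


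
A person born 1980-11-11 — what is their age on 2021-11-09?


Birth: 1980-11-11
Reference: 2021-11-09
Year difference: 2021 - 1980 = 41
Birthday not yet reached in 2021, subtract 1

40 years old


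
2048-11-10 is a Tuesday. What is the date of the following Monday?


Current: Tuesday
Target: Monday
Days ahead: 6

Next Monday: 2048-11-16


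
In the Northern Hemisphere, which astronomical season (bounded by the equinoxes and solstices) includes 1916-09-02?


Date: September 2
Astronomical Summer (approx.; exact equinox/solstice day varies by year): June 21 to September 21
September 2 falls within the Summer window

Summer


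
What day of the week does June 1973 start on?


Target: June 1, 1973
Anchor: Jan 1, 1973. With p = 1973 - 1 = 1972: (p + p//4 - p//100 + p//400) mod 7 = (1972 + 493 - 19 + 4) mod 7 = 2450 mod 7 = 0 -> Monday (Mon=0 ... Sun=6)
Days before June (Jan-May): 151 days
Weekday index = (0 + 151) mod 7 = 4

Friday


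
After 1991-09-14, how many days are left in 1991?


Day of year: 257 of 365
Remaining = 365 - 257

108 days


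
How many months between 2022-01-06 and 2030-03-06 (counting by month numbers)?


From January 2022 to March 2030
8 years * 12 = 96 months, plus 2 months = 98

98 months


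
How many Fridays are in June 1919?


June 1919 has 30 days
Anchor: Jan 1, 1919. With p = 1919 - 1 = 1918: (p + p//4 - p//100 + p//400) mod 7 = (1918 + 479 - 19 + 4) mod 7 = 2382 mod 7 = 2 -> Wednesday (Mon=0 ... Sun=6)
Days before June (Jan-May): 151; June 1 index = (2 + 151) mod 7 = 6 -> Sunday
First Friday is June 6
Fridays: 6, 13, 20, 27

4 Fridays


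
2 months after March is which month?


March is month 3
3 + 2 = 5

May


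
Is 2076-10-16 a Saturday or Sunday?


Anchor: Jan 1, 2076. With p = 2076 - 1 = 2075: (p + p//4 - p//100 + p//400) mod 7 = (2075 + 518 - 20 + 5) mod 7 = 2578 mod 7 = 2 -> Wednesday (Mon=0 ... Sun=6)
Day of year: 290; offset = 289
Weekday index = (2 + 289) mod 7 = 4 -> Friday
Weekend days: Saturday, Sunday

No


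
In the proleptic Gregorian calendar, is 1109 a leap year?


Gregorian leap year rule: divisible by 4, but not by 100, unless also by 400.
1109 is not divisible by 4 -> not a leap year

No


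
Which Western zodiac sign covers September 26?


Date: September 26
Conventional tropical zodiac dates: Libra from September 23 onward; Scorpio starts October 23
September 26 falls within the Libra range

Libra


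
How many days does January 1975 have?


January 1975

31 days


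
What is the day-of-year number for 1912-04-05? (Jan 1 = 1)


Date: April 5, 1912
Days in months 1 through 3: 91
Plus 5 days in April

Day of year: 96


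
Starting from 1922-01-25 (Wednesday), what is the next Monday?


Current: Wednesday
Target: Monday
Days ahead: 5

Next Monday: 1922-01-30


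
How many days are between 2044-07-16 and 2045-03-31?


From 2044-07-16 to 2045-03-31
2044-07-16: days before July = 31 + 29 + 31 + 30 + 31 + 30 = 182 (2044 is a leap year); day of year = 182 + 16 = 198
2045-03-31: days before March = 31 + 28 = 59 (2045 is not a leap year); day of year = 59 + 31 = 90
Rest of 2044: 366 - 198 = 168
Total = 168 + 90 = 258

258 days


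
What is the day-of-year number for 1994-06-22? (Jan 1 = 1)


Date: June 22, 1994
Days in months 1 through 5: 151
Plus 22 days in June

Day of year: 173


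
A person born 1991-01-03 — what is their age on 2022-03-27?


Birth: 1991-01-03
Reference: 2022-03-27
Year difference: 2022 - 1991 = 31

31 years old


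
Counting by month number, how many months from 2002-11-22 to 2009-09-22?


From November 2002 to September 2009
7 years * 12 = 84 months, minus 2 months = 82

82 months


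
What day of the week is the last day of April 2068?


April 2068 has 30 days
Anchor: Jan 1, 2068. With p = 2068 - 1 = 2067: (p + p//4 - p//100 + p//400) mod 7 = (2067 + 516 - 20 + 5) mod 7 = 2568 mod 7 = 6 -> Sunday (Mon=0 ... Sun=6)
Days before April (Jan-Mar): 91; April 1 index = (6 + 91) mod 7 = 6 -> Sunday
Last day offset: 30 - 1 = 29 days
Weekday index = (6 + 29) mod 7 = 0

Monday, April 30


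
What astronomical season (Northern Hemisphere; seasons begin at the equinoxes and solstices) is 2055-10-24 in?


Date: October 24
Astronomical Autumn (approx.; exact equinox/solstice day varies by year): September 22 to December 20
October 24 falls within the Autumn window

Autumn


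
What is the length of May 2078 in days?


May 2078

31 days


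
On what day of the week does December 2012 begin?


Target: December 1, 2012
Anchor: Jan 1, 2012. With p = 2012 - 1 = 2011: (p + p//4 - p//100 + p//400) mod 7 = (2011 + 502 - 20 + 5) mod 7 = 2498 mod 7 = 6 -> Sunday (Mon=0 ... Sun=6)
Days before December (Jan-Nov): 335 days
Weekday index = (6 + 335) mod 7 = 5

Saturday


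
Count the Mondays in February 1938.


February 1938 has 28 days
Anchor: Jan 1, 1938. With p = 1938 - 1 = 1937: (p + p//4 - p//100 + p//400) mod 7 = (1937 + 484 - 19 + 4) mod 7 = 2406 mod 7 = 5 -> Saturday (Mon=0 ... Sun=6)
Days before February (Jan): 31; February 1 index = (5 + 31) mod 7 = 1 -> Tuesday
First Monday is February 7
Mondays: 7, 14, 21, 28

4 Mondays


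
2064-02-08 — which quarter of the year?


Month: February (month 2)
Q1: Jan-Mar, Q2: Apr-Jun, Q3: Jul-Sep, Q4: Oct-Dec

Q1


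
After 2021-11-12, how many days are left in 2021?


Day of year: 316 of 365
Remaining = 365 - 316

49 days


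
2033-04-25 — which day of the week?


Date: April 25, 2033
Anchor: Jan 1, 2033. With p = 2033 - 1 = 2032: (p + p//4 - p//100 + p//400) mod 7 = (2032 + 508 - 20 + 5) mod 7 = 2525 mod 7 = 5 -> Saturday (Mon=0 ... Sun=6)
Days before April (Jan-Mar): 90; offset = 90 + 25 - 1 = 114
Weekday index = (5 + 114) mod 7 = 0

Day of the week: Monday


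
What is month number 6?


Month 6 of 12

June


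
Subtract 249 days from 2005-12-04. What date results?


Start: 2005-12-04, subtract 249 days
Back 4 days from December 4 reaches November 30, 2005 -> 245 left
November 2005 has 30 days -> back to October 31, 2005 -> 215 left
October 2005 has 31 days -> back to September 30, 2005 -> 184 left
September 2005 has 30 days -> back to August 31, 2005 -> 154 left
August 2005 has 31 days -> back to July 31, 2005 -> 123 left
July 2005 has 31 days -> back to June 30, 2005 -> 92 left
June 2005 has 30 days -> back to May 31, 2005 -> 62 left
May 2005 has 31 days -> back to April 30, 2005 -> 31 left
April 2005 has 30 days -> back to March 31, 2005 -> 1 left
March 2005: 31 - 1 = 30 -> lands on March 30

Result: 2005-03-30


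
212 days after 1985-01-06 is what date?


Start: 1985-01-06, add 212 days
January 1985 has 31 days: 31 - 6 = 25 days to January 31 -> 187 left
February 1985 has 28 days -> 159 left
March 1985 has 31 days -> 128 left
April 1985 has 30 days -> 98 left
May 1985 has 31 days -> 67 left
June 1985 has 30 days -> 37 left
July 1985 has 31 days -> 6 left
August 1985: 6 <= 31 -> lands on August 6

Result: 1985-08-06


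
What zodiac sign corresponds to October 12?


Date: October 12
Conventional tropical zodiac dates: Libra from September 23 onward; Scorpio starts October 23
October 12 falls within the Libra range

Libra


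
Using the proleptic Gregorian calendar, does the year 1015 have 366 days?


Gregorian leap year rule: divisible by 4, but not by 100, unless also by 400.
1015 is not divisible by 4 -> not a leap year

No


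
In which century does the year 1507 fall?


Century = (year - 1) // 100 + 1
= (1507 - 1) // 100 + 1
= 1506 // 100 + 1
= 15 + 1

16th century


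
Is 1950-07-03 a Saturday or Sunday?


Anchor: Jan 1, 1950. With p = 1950 - 1 = 1949: (p + p//4 - p//100 + p//400) mod 7 = (1949 + 487 - 19 + 4) mod 7 = 2421 mod 7 = 6 -> Sunday (Mon=0 ... Sun=6)
Day of year: 184; offset = 183
Weekday index = (6 + 183) mod 7 = 0 -> Monday
Weekend days: Saturday, Sunday

No


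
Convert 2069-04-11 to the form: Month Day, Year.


ISO 2069-04-11 parses as year=2069, month=04, day=11
Month 4 -> April

April 11, 2069


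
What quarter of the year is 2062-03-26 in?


Month: March (month 3)
Q1: Jan-Mar, Q2: Apr-Jun, Q3: Jul-Sep, Q4: Oct-Dec

Q1


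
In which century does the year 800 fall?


Century = (year - 1) // 100 + 1
= (800 - 1) // 100 + 1
= 799 // 100 + 1
= 7 + 1

8th century


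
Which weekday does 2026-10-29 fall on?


Date: October 29, 2026
Anchor: Jan 1, 2026. With p = 2026 - 1 = 2025: (p + p//4 - p//100 + p//400) mod 7 = (2025 + 506 - 20 + 5) mod 7 = 2516 mod 7 = 3 -> Thursday (Mon=0 ... Sun=6)
Days before October (Jan-Sep): 273; offset = 273 + 29 - 1 = 301
Weekday index = (3 + 301) mod 7 = 3

Day of the week: Thursday


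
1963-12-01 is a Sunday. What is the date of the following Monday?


Current: Sunday
Target: Monday
Days ahead: 1

Next Monday: 1963-12-02


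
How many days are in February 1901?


February 1901 (leap year: no)

28 days


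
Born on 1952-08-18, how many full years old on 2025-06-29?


Birth: 1952-08-18
Reference: 2025-06-29
Year difference: 2025 - 1952 = 73
Birthday not yet reached in 2025, subtract 1

72 years old


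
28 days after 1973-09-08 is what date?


Start: 1973-09-08, add 28 days
September 1973 has 30 days: 30 - 8 = 22 days to September 30 -> 6 left
October 1973: 6 <= 31 -> lands on October 6

Result: 1973-10-06


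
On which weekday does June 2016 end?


June 2016 has 30 days
Anchor: Jan 1, 2016. With p = 2016 - 1 = 2015: (p + p//4 - p//100 + p//400) mod 7 = (2015 + 503 - 20 + 5) mod 7 = 2503 mod 7 = 4 -> Friday (Mon=0 ... Sun=6)
Days before June (Jan-May): 152; June 1 index = (4 + 152) mod 7 = 2 -> Wednesday
Last day offset: 30 - 1 = 29 days
Weekday index = (2 + 29) mod 7 = 3

Thursday, June 30


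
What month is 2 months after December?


December is month 12
12 + 2 = 14; wrap: 14 - 12 = 2

February


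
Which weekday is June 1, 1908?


Target: June 1, 1908
Anchor: Jan 1, 1908. With p = 1908 - 1 = 1907: (p + p//4 - p//100 + p//400) mod 7 = (1907 + 476 - 19 + 4) mod 7 = 2368 mod 7 = 2 -> Wednesday (Mon=0 ... Sun=6)
Days before June (Jan-May): 152 days
Weekday index = (2 + 152) mod 7 = 0

Monday


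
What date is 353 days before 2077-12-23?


Start: 2077-12-23, subtract 353 days
Back 23 days from December 23 reaches November 30, 2077 -> 330 left
November 2077 has 30 days -> back to October 31, 2077 -> 300 left
October 2077 has 31 days -> back to September 30, 2077 -> 269 left
September 2077 has 30 days -> back to August 31, 2077 -> 239 left
August 2077 has 31 days -> back to July 31, 2077 -> 208 left
July 2077 has 31 days -> back to June 30, 2077 -> 177 left
June 2077 has 30 days -> back to May 31, 2077 -> 147 left
May 2077 has 31 days -> back to April 30, 2077 -> 116 left
April 2077 has 30 days -> back to March 31, 2077 -> 86 left
March 2077 has 31 days -> back to February 28, 2077 -> 55 left
February 2077 has 28 days -> back to January 31, 2077 -> 27 left
January 2077: 31 - 27 = 4 -> lands on January 4

Result: 2077-01-04


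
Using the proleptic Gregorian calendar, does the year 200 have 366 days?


Gregorian leap year rule: divisible by 4, but not by 100, unless also by 400.
200 is divisible by 100 but not 400 -> not a leap year

No


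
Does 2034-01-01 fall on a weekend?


Anchor: Jan 1, 2034. With p = 2034 - 1 = 2033: (p + p//4 - p//100 + p//400) mod 7 = (2033 + 508 - 20 + 5) mod 7 = 2526 mod 7 = 6 -> Sunday (Mon=0 ... Sun=6)
Day of year: 1; offset = 0
Weekday index = (6 + 0) mod 7 = 6 -> Sunday
Weekend days: Saturday, Sunday

Yes


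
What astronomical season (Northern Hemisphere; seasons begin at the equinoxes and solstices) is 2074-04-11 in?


Date: April 11
Astronomical Spring (approx.; exact equinox/solstice day varies by year): March 20 to June 20
April 11 falls within the Spring window

Spring


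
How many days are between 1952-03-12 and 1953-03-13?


From 1952-03-12 to 1953-03-13
1952-03-12: days before March = 31 + 29 = 60 (1952 is a leap year); day of year = 60 + 12 = 72
1953-03-13: days before March = 31 + 28 = 59 (1953 is not a leap year); day of year = 59 + 13 = 72
Rest of 1952: 366 - 72 = 294
Total = 294 + 72 = 366

366 days


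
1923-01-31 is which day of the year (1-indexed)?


Date: January 31, 1923
No months before January
Plus 31 days in January

Day of year: 31


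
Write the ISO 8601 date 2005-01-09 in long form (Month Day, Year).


ISO 2005-01-09 parses as year=2005, month=01, day=09
Month 1 -> January

January 9, 2005


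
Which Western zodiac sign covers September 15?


Date: September 15
Conventional tropical zodiac dates: Virgo from August 23 onward; Libra starts September 23
September 15 falls within the Virgo range

Virgo


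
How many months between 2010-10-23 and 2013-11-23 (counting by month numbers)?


From October 2010 to November 2013
3 years * 12 = 36 months, plus 1 month = 37

37 months


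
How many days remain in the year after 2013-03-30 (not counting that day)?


Day of year: 89 of 365
Remaining = 365 - 89

276 days


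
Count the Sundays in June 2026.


June 2026 has 30 days
Anchor: Jan 1, 2026. With p = 2026 - 1 = 2025: (p + p//4 - p//100 + p//400) mod 7 = (2025 + 506 - 20 + 5) mod 7 = 2516 mod 7 = 3 -> Thursday (Mon=0 ... Sun=6)
Days before June (Jan-May): 151; June 1 index = (3 + 151) mod 7 = 0 -> Monday
First Sunday is June 7
Sundays: 7, 14, 21, 28

4 Sundays


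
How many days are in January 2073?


January 2073

31 days


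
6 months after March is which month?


March is month 3
3 + 6 = 9

September


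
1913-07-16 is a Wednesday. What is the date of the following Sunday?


Current: Wednesday
Target: Sunday
Days ahead: 4

Next Sunday: 1913-07-20


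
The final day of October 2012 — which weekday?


October 2012 has 31 days
Anchor: Jan 1, 2012. With p = 2012 - 1 = 2011: (p + p//4 - p//100 + p//400) mod 7 = (2011 + 502 - 20 + 5) mod 7 = 2498 mod 7 = 6 -> Sunday (Mon=0 ... Sun=6)
Days before October (Jan-Sep): 274; October 1 index = (6 + 274) mod 7 = 0 -> Monday
Last day offset: 31 - 1 = 30 days
Weekday index = (0 + 30) mod 7 = 2

Wednesday, October 31


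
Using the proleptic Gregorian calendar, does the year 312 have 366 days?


Gregorian leap year rule: divisible by 4, but not by 100, unless also by 400.
312 is divisible by 4 but not 100 -> leap year

Yes


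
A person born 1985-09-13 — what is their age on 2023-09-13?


Birth: 1985-09-13
Reference: 2023-09-13
Year difference: 2023 - 1985 = 38

38 years old


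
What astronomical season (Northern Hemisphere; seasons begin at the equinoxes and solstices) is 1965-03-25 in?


Date: March 25
Astronomical Spring (approx.; exact equinox/solstice day varies by year): March 20 to June 20
March 25 falls within the Spring window

Spring


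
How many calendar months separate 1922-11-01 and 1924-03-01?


From November 1922 to March 1924
2 years * 12 = 24 months, minus 8 months = 16

16 months


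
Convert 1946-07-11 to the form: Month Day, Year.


ISO 1946-07-11 parses as year=1946, month=07, day=11
Month 7 -> July

July 11, 1946


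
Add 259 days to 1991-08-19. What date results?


Start: 1991-08-19, add 259 days
August 1991 has 31 days: 31 - 19 = 12 days to August 31 -> 247 left
September 1991 has 30 days -> 217 left
October 1991 has 31 days -> 186 left
November 1991 has 30 days -> 156 left
December 1991 has 31 days -> 125 left
January 1992 has 31 days -> 94 left
February 1992 has 29 days -> 65 left
March 1992 has 31 days -> 34 left
April 1992 has 30 days -> 4 left
May 1992: 4 <= 31 -> lands on May 4

Result: 1992-05-04


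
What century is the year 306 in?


Century = (year - 1) // 100 + 1
= (306 - 1) // 100 + 1
= 305 // 100 + 1
= 3 + 1

4th century


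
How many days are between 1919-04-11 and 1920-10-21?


From 1919-04-11 to 1920-10-21
1919-04-11: days before April = 31 + 28 + 31 = 90 (1919 is not a leap year); day of year = 90 + 11 = 101
1920-10-21: days before October = 31 + 29 + 31 + 30 + 31 + 30 + 31 + 31 + 30 = 274 (1920 is a leap year); day of year = 274 + 21 = 295
Rest of 1919: 365 - 101 = 264
Total = 264 + 295 = 559

559 days


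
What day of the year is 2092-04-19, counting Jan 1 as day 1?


Date: April 19, 2092
Days in months 1 through 3: 91
Plus 19 days in April

Day of year: 110


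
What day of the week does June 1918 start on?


Target: June 1, 1918
Anchor: Jan 1, 1918. With p = 1918 - 1 = 1917: (p + p//4 - p//100 + p//400) mod 7 = (1917 + 479 - 19 + 4) mod 7 = 2381 mod 7 = 1 -> Tuesday (Mon=0 ... Sun=6)
Days before June (Jan-May): 151 days
Weekday index = (1 + 151) mod 7 = 5

Saturday


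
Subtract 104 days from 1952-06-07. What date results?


Start: 1952-06-07, subtract 104 days
Back 7 days from June 7 reaches May 31, 1952 -> 97 left
May 1952 has 31 days -> back to April 30, 1952 -> 66 left
April 1952 has 30 days -> back to March 31, 1952 -> 36 left
March 1952 has 31 days -> back to February 29, 1952 -> 5 left
February 1952: 29 - 5 = 24 -> lands on February 24

Result: 1952-02-24


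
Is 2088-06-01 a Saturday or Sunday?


Anchor: Jan 1, 2088. With p = 2088 - 1 = 2087: (p + p//4 - p//100 + p//400) mod 7 = (2087 + 521 - 20 + 5) mod 7 = 2593 mod 7 = 3 -> Thursday (Mon=0 ... Sun=6)
Day of year: 153; offset = 152
Weekday index = (3 + 152) mod 7 = 1 -> Tuesday
Weekend days: Saturday, Sunday

No


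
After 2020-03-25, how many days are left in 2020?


Day of year: 85 of 366
Remaining = 366 - 85

281 days


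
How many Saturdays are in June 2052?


June 2052 has 30 days
Anchor: Jan 1, 2052. With p = 2052 - 1 = 2051: (p + p//4 - p//100 + p//400) mod 7 = (2051 + 512 - 20 + 5) mod 7 = 2548 mod 7 = 0 -> Monday (Mon=0 ... Sun=6)
Days before June (Jan-May): 152; June 1 index = (0 + 152) mod 7 = 5 -> Saturday
First Saturday is June 1
Saturdays: 1, 8, 15, 22, 29

5 Saturdays


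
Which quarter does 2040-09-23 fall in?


Month: September (month 9)
Q1: Jan-Mar, Q2: Apr-Jun, Q3: Jul-Sep, Q4: Oct-Dec

Q3


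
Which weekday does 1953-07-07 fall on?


Date: July 7, 1953
Anchor: Jan 1, 1953. With p = 1953 - 1 = 1952: (p + p//4 - p//100 + p//400) mod 7 = (1952 + 488 - 19 + 4) mod 7 = 2425 mod 7 = 3 -> Thursday (Mon=0 ... Sun=6)
Days before July (Jan-Jun): 181; offset = 181 + 7 - 1 = 187
Weekday index = (3 + 187) mod 7 = 1

Day of the week: Tuesday


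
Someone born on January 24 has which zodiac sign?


Date: January 24
Conventional tropical zodiac dates: Aquarius from January 20 onward; Pisces starts February 19
January 24 falls within the Aquarius range

Aquarius


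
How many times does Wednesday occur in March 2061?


March 2061 has 31 days
Anchor: Jan 1, 2061. With p = 2061 - 1 = 2060: (p + p//4 - p//100 + p//400) mod 7 = (2060 + 515 - 20 + 5) mod 7 = 2560 mod 7 = 5 -> Saturday (Mon=0 ... Sun=6)
Days before March (Jan-Feb): 59; March 1 index = (5 + 59) mod 7 = 1 -> Tuesday
First Wednesday is March 2
Wednesdays: 2, 9, 16, 23, 30

5 Wednesdays
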